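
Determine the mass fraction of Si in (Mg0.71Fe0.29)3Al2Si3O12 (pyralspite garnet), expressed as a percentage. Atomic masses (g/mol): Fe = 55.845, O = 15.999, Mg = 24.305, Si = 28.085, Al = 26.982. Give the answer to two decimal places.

Formula mass = 2.13×24.305 + 0.87×55.845 + 2×26.982 + 3×28.085 + 12×15.999 = 430.562 g/mol, of which 84.255 g is Si.
So Si makes up 84.255/430.562 = 0.1957 of the mass, i.e. 19.57%.

19.57 weight percent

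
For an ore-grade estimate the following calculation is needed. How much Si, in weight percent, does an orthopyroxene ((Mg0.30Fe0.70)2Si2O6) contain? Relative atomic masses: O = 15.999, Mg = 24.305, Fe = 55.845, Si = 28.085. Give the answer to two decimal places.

22.93 weight percent

Formula mass = 0.60·24.305 + 1.40·55.845 + 2·28.085 + 6·15.999 = 244.930 g/mol, of which 56.170 g is Si.
So Si makes up 56.170/244.930 = 0.2293 of the mass, i.e. 22.93%.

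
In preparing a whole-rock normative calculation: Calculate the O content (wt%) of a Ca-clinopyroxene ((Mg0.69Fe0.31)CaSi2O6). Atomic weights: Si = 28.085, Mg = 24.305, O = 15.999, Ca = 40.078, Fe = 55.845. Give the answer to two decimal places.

42.41 wt%

Molar mass of (Mg0.69Fe0.31)CaSi2O6: 0.69*24.305 + 0.31*55.845 + 1*40.078 + 2*28.085 + 6*15.999 = 226.324 g/mol.
Mass of O per formula unit: 6 × 15.999 = 95.994 g.
Weight fraction O = 95.994 / 226.324 = 0.4241.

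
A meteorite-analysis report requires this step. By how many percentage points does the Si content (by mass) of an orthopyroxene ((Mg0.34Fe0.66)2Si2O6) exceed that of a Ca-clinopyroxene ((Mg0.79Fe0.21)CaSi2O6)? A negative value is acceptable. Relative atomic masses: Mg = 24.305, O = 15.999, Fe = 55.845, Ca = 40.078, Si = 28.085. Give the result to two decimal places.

-2.00 percentage points

Si in (Mg0.34Fe0.66)2Si2O6: molar mass 242.407 g/mol; 2×28.085 = 56.170 g → 23.17 wt%.
Si in (Mg0.79Fe0.21)CaSi2O6: molar mass 223.170 g/mol; 2×28.085 = 56.170 g → 25.17 wt%.
Difference = 23.17 − 25.17 = -2.00 percentage points.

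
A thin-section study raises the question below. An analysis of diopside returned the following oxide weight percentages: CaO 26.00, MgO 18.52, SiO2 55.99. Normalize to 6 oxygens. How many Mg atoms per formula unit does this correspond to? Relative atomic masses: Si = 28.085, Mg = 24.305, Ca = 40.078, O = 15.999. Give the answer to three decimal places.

0.989 Mg apfu

CaO (M=56.077): mol = 0.46365; Ca = 0.46365, O = 0.46365.
MgO (M=40.304): mol = 0.45951; Mg = 0.45951, O = 0.45951.
SiO2 (M=60.083): mol = 0.93188; Si = 0.93188, O = 1.86376.
ΣO = 2.78692; factor = 6/ΣO = 2.15291.
Mg apfu = 0.45951 × 2.15291 = 0.989.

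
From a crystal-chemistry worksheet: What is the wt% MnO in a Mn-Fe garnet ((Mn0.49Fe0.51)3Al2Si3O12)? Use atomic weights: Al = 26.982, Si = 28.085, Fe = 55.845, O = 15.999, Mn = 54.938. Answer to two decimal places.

21.01 wt%

Molar mass of (Mn0.49Fe0.51)3Al2Si3O12 = 1.47·54.938 + 1.53·55.845 + 2·26.982 + 3·28.085 + 12·15.999 = 496.409 g/mol.
Each formula unit contains 1.47 Mn, equivalent to 1.47/1 = 1.4700 mol MnO.
M(MnO) = 1×54.938 + 1×15.999 = 70.937 g/mol.
Mass of MnO per formula unit = 1.4700 × 70.937 = 104.277 g.
MnO wt% = 104.277 / 496.409 × 100 = 21.01%.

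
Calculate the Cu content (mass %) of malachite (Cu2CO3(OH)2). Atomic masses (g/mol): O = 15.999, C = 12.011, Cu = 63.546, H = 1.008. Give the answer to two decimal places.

Formula mass = 2*63.546 + 1*12.011 + 5*15.999 + 2*1.008 = 221.114 g/mol, of which 127.092 g is Cu.
So Cu makes up 127.092/221.114 = 0.5748 of the mass, i.e. 57.48%.

57.48 mass %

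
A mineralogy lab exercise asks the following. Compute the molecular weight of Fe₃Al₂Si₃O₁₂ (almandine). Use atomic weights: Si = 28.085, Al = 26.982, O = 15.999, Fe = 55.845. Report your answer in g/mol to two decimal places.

Fe: 3 × 55.845 = 167.5350
Al: 2 × 26.982 = 53.9640
Si: 3 × 28.085 = 84.2550
O: 12 × 15.999 = 191.9880
Summing the contributions gives the formula mass.

497.74 g/mol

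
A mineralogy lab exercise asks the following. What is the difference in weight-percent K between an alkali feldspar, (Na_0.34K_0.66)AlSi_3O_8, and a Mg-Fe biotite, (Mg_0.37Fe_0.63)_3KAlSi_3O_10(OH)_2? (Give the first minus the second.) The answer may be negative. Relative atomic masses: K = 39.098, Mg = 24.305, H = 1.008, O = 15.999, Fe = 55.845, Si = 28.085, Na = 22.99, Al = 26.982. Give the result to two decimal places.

K in (Na_0.34K_0.66)AlSi_3O_8: molar mass 272.850 g/mol; 0.66×39.098 = 25.805 g → 9.46 wt%.
K in (Mg_0.37Fe_0.63)_3KAlSi_3O_10(OH)_2: molar mass 476.865 g/mol; 1×39.098 = 39.098 g → 8.20 wt%.
Difference = 9.46 − 8.20 = 1.26 percentage points.

1.26 percentage points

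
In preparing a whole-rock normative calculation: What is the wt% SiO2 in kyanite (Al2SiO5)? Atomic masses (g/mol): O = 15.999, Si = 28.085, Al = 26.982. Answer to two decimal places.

37.08 wt%

Molar mass of Al2SiO5 = 2×26.982 + 1×28.085 + 5×15.999 = 162.044 g/mol.
Each formula unit contains 1 Si, equivalent to 1/1 = 1.0000 mol SiO2.
M(SiO2) = 1×28.085 + 2×15.999 = 60.083 g/mol.
Mass of SiO2 per formula unit = 1.0000 × 60.083 = 60.083 g.
SiO2 wt% = 60.083 / 162.044 × 100 = 37.08%.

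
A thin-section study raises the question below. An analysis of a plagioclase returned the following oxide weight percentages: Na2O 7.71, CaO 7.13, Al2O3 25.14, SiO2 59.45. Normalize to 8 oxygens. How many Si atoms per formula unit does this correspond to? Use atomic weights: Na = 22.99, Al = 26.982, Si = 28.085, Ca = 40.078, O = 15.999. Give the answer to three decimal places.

7.71 wt% Na2O ÷ 61.979 g/mol = 0.12440 mol, giving 0.24880 Na and 0.12440 O.
7.13 wt% CaO ÷ 56.077 g/mol = 0.12715 mol, giving 0.12715 Ca and 0.12715 O.
25.14 wt% Al2O3 ÷ 101.961 g/mol = 0.24656 mol, giving 0.49312 Al and 0.73968 O.
59.45 wt% SiO2 ÷ 60.083 g/mol = 0.98946 mol, giving 0.98946 Si and 1.97892 O.
Oxygen sums to 2.97015; scaling by 8/2.97015 = 2.69347 puts the formula on 8 O.
Si: 0.98946 × 2.69347 = 2.665 atoms per formula unit.

2.665 Si apfu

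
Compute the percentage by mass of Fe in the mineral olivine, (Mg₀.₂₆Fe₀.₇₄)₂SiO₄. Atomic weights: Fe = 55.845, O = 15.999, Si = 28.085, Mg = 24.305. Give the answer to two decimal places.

44.11 weight percent

M((Mg₀.₂₆Fe₀.₇₄)₂SiO₄) = 187.370 g/mol.
Fe contributes 1.48 × 55.845 = 82.651 g per mole.
82.651/187.370 = 0.4411 → 44.11%.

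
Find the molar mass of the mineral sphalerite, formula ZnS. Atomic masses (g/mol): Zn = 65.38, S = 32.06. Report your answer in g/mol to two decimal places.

M = 1*65.38 + 1*32.06

97.44 g/mol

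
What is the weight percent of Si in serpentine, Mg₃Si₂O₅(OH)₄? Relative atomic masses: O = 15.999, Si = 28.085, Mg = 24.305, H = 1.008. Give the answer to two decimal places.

Formula mass = 3×24.305 + 2×28.085 + 9×15.999 + 4×1.008 = 277.108 g/mol, of which 56.170 g is Si.
So Si makes up 56.170/277.108 = 0.2027 of the mass, i.e. 20.27%.

20.27 weight percent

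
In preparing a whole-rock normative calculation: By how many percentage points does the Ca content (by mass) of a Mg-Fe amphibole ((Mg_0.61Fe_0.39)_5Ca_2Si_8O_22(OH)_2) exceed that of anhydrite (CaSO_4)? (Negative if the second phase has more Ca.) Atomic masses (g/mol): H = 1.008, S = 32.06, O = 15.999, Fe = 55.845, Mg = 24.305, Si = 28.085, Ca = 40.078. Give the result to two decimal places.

First mineral: 80.156 g Ca in 873.856 g formula = 9.17 wt% Ca.
Second mineral: 40.078 g Ca in 136.134 g formula = 29.44 wt% Ca.
9.17% − 29.44% gives a difference of -20.27 percentage points.

-20.27 percentage points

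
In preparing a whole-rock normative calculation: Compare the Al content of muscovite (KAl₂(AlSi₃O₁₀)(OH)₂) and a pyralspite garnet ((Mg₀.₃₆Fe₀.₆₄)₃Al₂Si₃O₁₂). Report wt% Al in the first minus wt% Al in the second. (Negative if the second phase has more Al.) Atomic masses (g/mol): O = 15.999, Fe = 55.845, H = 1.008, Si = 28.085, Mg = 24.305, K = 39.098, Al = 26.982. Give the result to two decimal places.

Al in KAl₂(AlSi₃O₁₀)(OH)₂: molar mass 398.303 g/mol; 3×26.982 = 80.946 g → 20.32 wt%.
Al in (Mg₀.₃₆Fe₀.₆₄)₃Al₂Si₃O₁₂: molar mass 463.679 g/mol; 2×26.982 = 53.964 g → 11.64 wt%.
Difference = 20.32 − 11.64 = 8.68 percentage points.

8.68 percentage points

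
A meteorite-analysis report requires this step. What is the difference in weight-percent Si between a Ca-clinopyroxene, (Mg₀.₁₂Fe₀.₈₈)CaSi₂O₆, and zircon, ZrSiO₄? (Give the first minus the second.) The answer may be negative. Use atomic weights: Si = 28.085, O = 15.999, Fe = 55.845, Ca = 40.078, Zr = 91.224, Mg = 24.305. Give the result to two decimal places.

Si in (Mg₀.₁₂Fe₀.₈₈)CaSi₂O₆: molar mass 244.302 g/mol; 2×28.085 = 56.170 g → 22.99 wt%.
Si in ZrSiO₄: molar mass 183.305 g/mol; 1×28.085 = 28.085 g → 15.32 wt%.
Difference = 22.99 − 15.32 = 7.67 percentage points.

7.67 percentage points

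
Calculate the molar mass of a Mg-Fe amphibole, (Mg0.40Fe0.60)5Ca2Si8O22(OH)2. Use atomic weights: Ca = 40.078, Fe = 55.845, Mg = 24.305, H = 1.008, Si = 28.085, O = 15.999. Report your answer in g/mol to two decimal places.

M = 2×24.305 + 3×55.845 + 2×40.078 + 8×28.085 + 24×15.999 + 2×1.008

906.97 g/mol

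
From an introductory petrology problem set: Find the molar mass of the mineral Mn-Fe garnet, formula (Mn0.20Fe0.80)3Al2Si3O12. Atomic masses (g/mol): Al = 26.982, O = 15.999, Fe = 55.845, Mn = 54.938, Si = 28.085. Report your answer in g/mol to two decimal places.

497.20 g/mol

Mn: 0.60 × 54.938 = 32.9628
Fe: 2.40 × 55.845 = 134.0280
Al: 2 × 26.982 = 53.9640
Si: 3 × 28.085 = 84.2550
O: 12 × 15.999 = 191.9880
Summing the contributions gives the formula mass.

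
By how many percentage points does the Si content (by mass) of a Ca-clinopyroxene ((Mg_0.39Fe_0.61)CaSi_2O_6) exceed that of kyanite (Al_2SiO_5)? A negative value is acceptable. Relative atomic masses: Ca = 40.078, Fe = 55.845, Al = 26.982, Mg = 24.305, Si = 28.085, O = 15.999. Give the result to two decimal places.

Si in (Mg_0.39Fe_0.61)CaSi_2O_6: molar mass 235.786 g/mol; 2×28.085 = 56.170 g → 23.82 wt%.
Si in Al_2SiO_5: molar mass 162.044 g/mol; 1×28.085 = 28.085 g → 17.33 wt%.
Difference = 23.82 − 17.33 = 6.49 percentage points.

6.49 percentage points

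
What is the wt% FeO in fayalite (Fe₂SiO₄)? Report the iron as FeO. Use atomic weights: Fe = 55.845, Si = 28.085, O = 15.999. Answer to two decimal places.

Molar mass of Fe₂SiO₄ = 2×55.845 + 1×28.085 + 4×15.999 = 203.771 g/mol.
Each formula unit contains 2 Fe, equivalent to 2/1 = 2.0000 mol FeO.
M(FeO) = 1×55.845 + 1×15.999 = 71.844 g/mol.
Mass of FeO per formula unit = 2.0000 × 71.844 = 143.688 g.
FeO wt% = 143.688 / 203.771 × 100 = 70.51%.

70.51 wt%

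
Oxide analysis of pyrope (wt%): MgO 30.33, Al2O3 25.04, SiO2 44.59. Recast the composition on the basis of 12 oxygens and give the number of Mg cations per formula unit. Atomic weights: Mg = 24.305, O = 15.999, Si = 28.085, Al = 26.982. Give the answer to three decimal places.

3.037 Mg apfu

30.33 wt% MgO ÷ 40.304 g/mol = 0.75253 mol, giving 0.75253 Mg and 0.75253 O.
25.04 wt% Al2O3 ÷ 101.961 g/mol = 0.24558 mol, giving 0.49116 Al and 0.73674 O.
44.59 wt% SiO2 ÷ 60.083 g/mol = 0.74214 mol, giving 0.74214 Si and 1.48428 O.
Oxygen sums to 2.97355; scaling by 12/2.97355 = 4.03558 puts the formula on 12 O.
Mg: 0.75253 × 4.03558 = 3.037 atoms per formula unit.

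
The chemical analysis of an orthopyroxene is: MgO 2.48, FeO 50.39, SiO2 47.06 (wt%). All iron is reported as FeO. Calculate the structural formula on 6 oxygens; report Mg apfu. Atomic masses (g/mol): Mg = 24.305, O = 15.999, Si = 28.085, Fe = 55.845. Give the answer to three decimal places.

MgO (M=40.304): mol = 0.06153; Mg = 0.06153, O = 0.06153.
FeO (M=71.844): mol = 0.70138; Fe = 0.70138, O = 0.70138.
SiO2 (M=60.083): mol = 0.78325; Si = 0.78325, O = 1.56650.
ΣO = 2.32941; factor = 6/ΣO = 2.57576.
Mg apfu = 0.06153 × 2.57576 = 0.158.

0.158 Mg apfu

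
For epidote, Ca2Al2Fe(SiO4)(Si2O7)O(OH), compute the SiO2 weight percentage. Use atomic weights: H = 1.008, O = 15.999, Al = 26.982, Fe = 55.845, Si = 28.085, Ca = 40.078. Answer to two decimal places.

37.30 wt%

Formula mass = 483.215 g/mol.
3 Si → 3.0000 mol SiO2 per formula unit; M(SiO2) = 60.083, so SiO2 mass = 180.249 g.
180.249/483.215 × 100 = 37.30 wt%.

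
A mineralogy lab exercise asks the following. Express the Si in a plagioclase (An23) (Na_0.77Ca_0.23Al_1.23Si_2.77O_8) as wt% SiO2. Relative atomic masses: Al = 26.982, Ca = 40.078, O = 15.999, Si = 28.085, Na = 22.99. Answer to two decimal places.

62.59 wt%

M(Na_0.77Ca_0.23Al_1.23Si_2.77O_8) = 265.896 g/mol; M(SiO2) = 60.083 g/mol.
Moles SiO2 per formula unit = 2.77 Si ÷ 1 = 2.7700.
SiO2 fraction = (2.7700 × 60.083) / 265.896 = 166.430/265.896 = 0.6259.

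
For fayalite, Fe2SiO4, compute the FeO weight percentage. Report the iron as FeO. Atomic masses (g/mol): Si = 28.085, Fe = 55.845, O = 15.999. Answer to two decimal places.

Molar mass of Fe2SiO4 = 2×55.845 + 1×28.085 + 4×15.999 = 203.771 g/mol.
Each formula unit contains 2 Fe, equivalent to 2/1 = 2.0000 mol FeO.
M(FeO) = 1×55.845 + 1×15.999 = 71.844 g/mol.
Mass of FeO per formula unit = 2.0000 × 71.844 = 143.688 g.
FeO wt% = 143.688 / 203.771 × 100 = 70.51%.

70.51 wt%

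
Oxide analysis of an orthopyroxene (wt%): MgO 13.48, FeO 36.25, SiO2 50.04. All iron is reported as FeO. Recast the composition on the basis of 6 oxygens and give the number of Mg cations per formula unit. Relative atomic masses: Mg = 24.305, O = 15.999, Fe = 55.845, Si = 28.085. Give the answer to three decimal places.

0.801 Mg apfu

13.48 wt% MgO ÷ 40.304 g/mol = 0.33446 mol, giving 0.33446 Mg and 0.33446 O.
36.25 wt% FeO ÷ 71.844 g/mol = 0.50457 mol, giving 0.50457 Fe and 0.50457 O.
50.04 wt% SiO2 ÷ 60.083 g/mol = 0.83285 mol, giving 0.83285 Si and 1.66570 O.
Oxygen sums to 2.50473; scaling by 6/2.50473 = 2.39547 puts the formula on 6 O.
Mg: 0.33446 × 2.39547 = 0.801 atoms per formula unit.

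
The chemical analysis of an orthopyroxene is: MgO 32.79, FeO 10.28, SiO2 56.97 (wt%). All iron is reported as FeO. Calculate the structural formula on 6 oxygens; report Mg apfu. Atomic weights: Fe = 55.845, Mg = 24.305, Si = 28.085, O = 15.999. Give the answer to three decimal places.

1.711 Mg apfu

32.79 wt% MgO ÷ 40.304 g/mol = 0.81357 mol, giving 0.81357 Mg and 0.81357 O.
10.28 wt% FeO ÷ 71.844 g/mol = 0.14309 mol, giving 0.14309 Fe and 0.14309 O.
56.97 wt% SiO2 ÷ 60.083 g/mol = 0.94819 mol, giving 0.94819 Si and 1.89638 O.
Oxygen sums to 2.85304; scaling by 6/2.85304 = 2.10302 puts the formula on 6 O.
Mg: 0.81357 × 2.10302 = 1.711 atoms per formula unit.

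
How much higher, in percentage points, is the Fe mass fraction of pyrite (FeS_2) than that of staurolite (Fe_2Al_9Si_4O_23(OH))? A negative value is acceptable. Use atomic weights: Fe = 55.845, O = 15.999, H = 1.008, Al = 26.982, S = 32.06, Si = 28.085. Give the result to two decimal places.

M(FeS_2) = 119.965 g/mol, so wt% Fe = 55.845/119.965 × 100 = 46.55%.
M(Fe_2Al_9Si_4O_23(OH)) = 851.852 g/mol, so wt% Fe = 111.690/851.852 × 100 = 13.11%.
46.55 − 13.11 = 33.44 pp.

33.44 percentage points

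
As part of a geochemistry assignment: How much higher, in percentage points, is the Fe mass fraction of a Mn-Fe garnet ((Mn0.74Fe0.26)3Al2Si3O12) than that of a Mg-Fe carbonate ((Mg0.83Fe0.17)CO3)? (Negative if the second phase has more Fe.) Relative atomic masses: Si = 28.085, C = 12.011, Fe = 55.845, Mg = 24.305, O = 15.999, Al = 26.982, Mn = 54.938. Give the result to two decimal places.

Fe in (Mn0.74Fe0.26)3Al2Si3O12: molar mass 495.728 g/mol; 0.78×55.845 = 43.559 g → 8.79 wt%.
Fe in (Mg0.83Fe0.17)CO3: molar mass 89.675 g/mol; 0.17×55.845 = 9.494 g → 10.59 wt%.
Difference = 8.79 − 10.59 = -1.80 percentage points.

-1.80 percentage points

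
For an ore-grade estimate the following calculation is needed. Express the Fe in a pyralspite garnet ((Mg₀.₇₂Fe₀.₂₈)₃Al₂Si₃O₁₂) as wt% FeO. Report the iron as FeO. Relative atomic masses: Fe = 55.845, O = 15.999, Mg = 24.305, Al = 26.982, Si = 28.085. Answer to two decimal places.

Molar mass of (Mg₀.₇₂Fe₀.₂₈)₃Al₂Si₃O₁₂ = 2.16*24.305 + 0.84*55.845 + 2*26.982 + 3*28.085 + 12*15.999 = 429.616 g/mol.
Each formula unit contains 0.84 Fe, equivalent to 0.84/1 = 0.8400 mol FeO.
M(FeO) = 1×55.845 + 1×15.999 = 71.844 g/mol.
Mass of FeO per formula unit = 0.8400 × 71.844 = 60.349 g.
FeO wt% = 60.349 / 429.616 × 100 = 14.05%.

14.05 wt%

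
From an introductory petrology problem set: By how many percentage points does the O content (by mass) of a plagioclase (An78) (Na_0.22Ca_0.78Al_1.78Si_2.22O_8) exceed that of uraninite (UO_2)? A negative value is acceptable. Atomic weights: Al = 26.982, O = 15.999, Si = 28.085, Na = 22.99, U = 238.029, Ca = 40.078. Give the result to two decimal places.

First mineral: 127.992 g O in 274.687 g formula = 46.60 wt% O.
Second mineral: 31.998 g O in 270.027 g formula = 11.85 wt% O.
46.60% − 11.85% gives a difference of 34.75 percentage points.

34.75 percentage points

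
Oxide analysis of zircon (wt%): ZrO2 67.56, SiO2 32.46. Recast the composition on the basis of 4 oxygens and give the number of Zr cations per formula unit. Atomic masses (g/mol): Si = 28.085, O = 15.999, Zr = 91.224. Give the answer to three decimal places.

1.007 Zr apfu

ZrO2 (M=123.222): mol = 0.54828; Zr = 0.54828, O = 1.09656.
SiO2 (M=60.083): mol = 0.54025; Si = 0.54025, O = 1.08050.
ΣO = 2.17706; factor = 4/ΣO = 1.83734.
Zr apfu = 0.54828 × 1.83734 = 1.007.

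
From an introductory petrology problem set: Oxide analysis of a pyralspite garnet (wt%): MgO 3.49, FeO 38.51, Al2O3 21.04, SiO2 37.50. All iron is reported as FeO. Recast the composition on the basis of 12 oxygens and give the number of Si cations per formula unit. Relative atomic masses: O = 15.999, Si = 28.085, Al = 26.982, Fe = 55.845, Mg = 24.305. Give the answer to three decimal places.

MgO: 3.49/40.304 = 0.08659 mol → 0.08659 mol Mg, 0.08659 mol O.
FeO: 38.51/71.844 = 0.53602 mol → 0.53602 mol Fe, 0.53602 mol O.
Al2O3: 21.04/101.961 = 0.20635 mol → 0.41270 mol Al, 0.61905 mol O.
SiO2: 37.50/60.083 = 0.62414 mol → 0.62414 mol Si, 1.24828 mol O.
Total oxygen = 2.48994 mol. Normalization factor = 12/2.48994 = 4.81939.
Si per 12 O = 0.62414 × 4.81939 = 3.008.

3.008 Si apfu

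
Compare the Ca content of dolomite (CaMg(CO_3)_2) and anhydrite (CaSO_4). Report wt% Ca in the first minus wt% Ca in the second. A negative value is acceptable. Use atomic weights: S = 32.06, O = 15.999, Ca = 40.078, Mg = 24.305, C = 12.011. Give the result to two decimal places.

Ca in CaMg(CO_3)_2: molar mass 184.399 g/mol; 1×40.078 = 40.078 g → 21.73 wt%.
Ca in CaSO_4: molar mass 136.134 g/mol; 1×40.078 = 40.078 g → 29.44 wt%.
Difference = 21.73 − 29.44 = -7.71 percentage points.

-7.71 percentage points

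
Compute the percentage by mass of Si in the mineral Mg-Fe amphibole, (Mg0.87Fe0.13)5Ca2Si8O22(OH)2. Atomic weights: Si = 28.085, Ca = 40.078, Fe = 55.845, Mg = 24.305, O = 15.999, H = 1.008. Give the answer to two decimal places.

26.98 wt%

Molar mass of (Mg0.87Fe0.13)5Ca2Si8O22(OH)2: 4.35*24.305 + 0.65*55.845 + 2*40.078 + 8*28.085 + 24*15.999 + 2*1.008 = 832.854 g/mol.
Mass of Si per formula unit: 8 × 28.085 = 224.680 g.
Weight fraction Si = 224.680 / 832.854 = 0.2698.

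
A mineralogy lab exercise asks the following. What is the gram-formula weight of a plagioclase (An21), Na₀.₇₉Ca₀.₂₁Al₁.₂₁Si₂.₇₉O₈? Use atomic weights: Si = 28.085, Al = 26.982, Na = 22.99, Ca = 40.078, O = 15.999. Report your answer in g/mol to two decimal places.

265.58 g/mol

The formula mass is the sum 0.79·22.99 + 0.21·40.078 + 1.21·26.982 + 2.79·28.085 + 8·15.999.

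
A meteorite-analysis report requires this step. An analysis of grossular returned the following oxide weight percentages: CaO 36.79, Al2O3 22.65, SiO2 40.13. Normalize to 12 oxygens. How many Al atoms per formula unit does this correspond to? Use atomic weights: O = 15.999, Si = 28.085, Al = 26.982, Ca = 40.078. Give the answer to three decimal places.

2.006 Al apfu

CaO: 36.79/56.077 = 0.65606 mol → 0.65606 mol Ca, 0.65606 mol O.
Al2O3: 22.65/101.961 = 0.22214 mol → 0.44428 mol Al, 0.66642 mol O.
SiO2: 40.13/60.083 = 0.66791 mol → 0.66791 mol Si, 1.33582 mol O.
Total oxygen = 2.65830 mol. Normalization factor = 12/2.65830 = 4.51416.
Al per 12 O = 0.44428 × 4.51416 = 2.006.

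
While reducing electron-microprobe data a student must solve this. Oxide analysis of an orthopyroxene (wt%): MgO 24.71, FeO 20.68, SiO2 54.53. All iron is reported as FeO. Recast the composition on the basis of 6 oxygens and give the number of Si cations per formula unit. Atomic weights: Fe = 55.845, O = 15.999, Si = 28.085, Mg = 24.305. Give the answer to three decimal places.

2.005 Si apfu

24.71 wt% MgO ÷ 40.304 g/mol = 0.61309 mol, giving 0.61309 Mg and 0.61309 O.
20.68 wt% FeO ÷ 71.844 g/mol = 0.28785 mol, giving 0.28785 Fe and 0.28785 O.
54.53 wt% SiO2 ÷ 60.083 g/mol = 0.90758 mol, giving 0.90758 Si and 1.81516 O.
Oxygen sums to 2.71610; scaling by 6/2.71610 = 2.20905 puts the formula on 6 O.
Si: 0.90758 × 2.20905 = 2.005 atoms per formula unit.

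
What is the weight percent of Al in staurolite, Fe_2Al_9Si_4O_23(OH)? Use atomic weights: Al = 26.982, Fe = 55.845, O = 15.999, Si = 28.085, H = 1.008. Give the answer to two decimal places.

Formula mass = 2×55.845 + 9×26.982 + 4×28.085 + 24×15.999 + 1×1.008 = 851.852 g/mol, of which 242.838 g is Al.
So Al makes up 242.838/851.852 = 0.2851 of the mass, i.e. 28.51%.

28.51 mass %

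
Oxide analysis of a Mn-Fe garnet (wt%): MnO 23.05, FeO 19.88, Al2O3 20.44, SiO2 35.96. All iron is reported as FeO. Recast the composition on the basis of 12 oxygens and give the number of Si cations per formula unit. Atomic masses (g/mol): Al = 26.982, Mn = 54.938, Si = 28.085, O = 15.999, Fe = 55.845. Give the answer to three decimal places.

MnO: 23.05/70.937 = 0.32494 mol → 0.32494 mol Mn, 0.32494 mol O.
FeO: 19.88/71.844 = 0.27671 mol → 0.27671 mol Fe, 0.27671 mol O.
Al2O3: 20.44/101.961 = 0.20047 mol → 0.40094 mol Al, 0.60141 mol O.
SiO2: 35.96/60.083 = 0.59851 mol → 0.59851 mol Si, 1.19702 mol O.
Total oxygen = 2.40008 mol. Normalization factor = 12/2.40008 = 4.99983.
Si per 12 O = 0.59851 × 4.99983 = 2.992.

2.992 Si apfu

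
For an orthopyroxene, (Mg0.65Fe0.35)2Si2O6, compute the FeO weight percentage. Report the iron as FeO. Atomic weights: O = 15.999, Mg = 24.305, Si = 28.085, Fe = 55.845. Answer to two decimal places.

22.57 wt%

Formula mass = 222.852 g/mol.
0.70 Fe → 0.7000 mol FeO per formula unit; M(FeO) = 71.844, so FeO mass = 50.291 g.
50.291/222.852 × 100 = 22.57 wt%.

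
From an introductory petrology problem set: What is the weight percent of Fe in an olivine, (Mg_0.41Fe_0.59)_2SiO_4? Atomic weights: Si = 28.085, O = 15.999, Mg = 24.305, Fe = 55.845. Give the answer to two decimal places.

37.04 weight percent

M((Mg_0.41Fe_0.59)_2SiO_4) = 177.908 g/mol.
Fe contributes 1.18 × 55.845 = 65.897 g per mole.
65.897/177.908 = 0.3704 → 37.04%.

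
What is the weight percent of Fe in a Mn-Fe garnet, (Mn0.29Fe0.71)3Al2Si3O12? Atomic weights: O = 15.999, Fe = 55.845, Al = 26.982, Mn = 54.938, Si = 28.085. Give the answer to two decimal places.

M((Mn0.29Fe0.71)3Al2Si3O12) = 496.953 g/mol.
Fe contributes 2.13 × 55.845 = 118.950 g per mole.
118.950/496.953 = 0.2394 → 23.94%.

23.94 wt%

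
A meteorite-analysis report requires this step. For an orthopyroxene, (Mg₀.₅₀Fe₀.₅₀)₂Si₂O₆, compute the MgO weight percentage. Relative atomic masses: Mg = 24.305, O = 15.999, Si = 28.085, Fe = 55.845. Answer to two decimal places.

Formula mass = 232.314 g/mol.
1 Mg → 1.0000 mol MgO per formula unit; M(MgO) = 40.304, so MgO mass = 40.304 g.
40.304/232.314 × 100 = 17.35 wt%.

17.35 wt%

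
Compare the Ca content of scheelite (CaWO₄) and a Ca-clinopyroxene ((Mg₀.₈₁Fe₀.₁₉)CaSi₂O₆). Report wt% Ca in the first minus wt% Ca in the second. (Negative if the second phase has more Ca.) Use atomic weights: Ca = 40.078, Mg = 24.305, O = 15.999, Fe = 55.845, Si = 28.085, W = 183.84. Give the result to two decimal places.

-4.09 percentage points

First mineral: 40.078 g Ca in 287.914 g formula = 13.92 wt% Ca.
Second mineral: 40.078 g Ca in 222.540 g formula = 18.01 wt% Ca.
13.92% − 18.01% gives a difference of -4.09 percentage points.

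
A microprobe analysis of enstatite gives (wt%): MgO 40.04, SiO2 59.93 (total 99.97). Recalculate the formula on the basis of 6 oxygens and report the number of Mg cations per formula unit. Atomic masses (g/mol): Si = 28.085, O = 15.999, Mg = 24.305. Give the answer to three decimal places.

40.04 wt% MgO ÷ 40.304 g/mol = 0.99345 mol, giving 0.99345 Mg and 0.99345 O.
59.93 wt% SiO2 ÷ 60.083 g/mol = 0.99745 mol, giving 0.99745 Si and 1.99490 O.
Oxygen sums to 2.98835; scaling by 6/2.98835 = 2.00780 puts the formula on 6 O.
Mg: 0.99345 × 2.00780 = 1.995 atoms per formula unit.

1.995 Mg apfu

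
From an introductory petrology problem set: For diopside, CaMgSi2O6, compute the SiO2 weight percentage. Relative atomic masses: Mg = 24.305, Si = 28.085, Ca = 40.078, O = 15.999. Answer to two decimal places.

Molar mass of CaMgSi2O6 = 1*40.078 + 1*24.305 + 2*28.085 + 6*15.999 = 216.547 g/mol.
Each formula unit contains 2 Si, equivalent to 2/1 = 2.0000 mol SiO2.
M(SiO2) = 1×28.085 + 2×15.999 = 60.083 g/mol.
Mass of SiO2 per formula unit = 2.0000 × 60.083 = 120.166 g.
SiO2 wt% = 120.166 / 216.547 × 100 = 55.49%.

55.49 wt%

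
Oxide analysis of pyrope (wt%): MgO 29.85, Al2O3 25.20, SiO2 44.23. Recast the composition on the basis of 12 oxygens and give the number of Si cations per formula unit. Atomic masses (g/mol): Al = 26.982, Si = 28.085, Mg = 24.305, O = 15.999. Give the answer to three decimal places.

29.85 wt% MgO ÷ 40.304 g/mol = 0.74062 mol, giving 0.74062 Mg and 0.74062 O.
25.20 wt% Al2O3 ÷ 101.961 g/mol = 0.24715 mol, giving 0.49430 Al and 0.74145 O.
44.23 wt% SiO2 ÷ 60.083 g/mol = 0.73615 mol, giving 0.73615 Si and 1.47230 O.
Oxygen sums to 2.95437; scaling by 12/2.95437 = 4.06178 puts the formula on 12 O.
Si: 0.73615 × 4.06178 = 2.990 atoms per formula unit.

2.990 Si apfu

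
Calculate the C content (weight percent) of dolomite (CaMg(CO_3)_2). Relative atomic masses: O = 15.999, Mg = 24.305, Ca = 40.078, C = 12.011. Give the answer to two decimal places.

13.03 weight percent

M(CaMg(CO_3)_2) = 184.399 g/mol.
C contributes 2 × 12.011 = 24.022 g per mole.
24.022/184.399 = 0.1303 → 13.03%.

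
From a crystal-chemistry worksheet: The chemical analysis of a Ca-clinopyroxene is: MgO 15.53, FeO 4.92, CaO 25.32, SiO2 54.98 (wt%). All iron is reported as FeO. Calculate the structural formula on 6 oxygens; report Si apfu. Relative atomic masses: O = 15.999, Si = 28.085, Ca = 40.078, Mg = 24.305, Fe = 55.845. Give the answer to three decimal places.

15.53 wt% MgO ÷ 40.304 g/mol = 0.38532 mol, giving 0.38532 Mg and 0.38532 O.
4.92 wt% FeO ÷ 71.844 g/mol = 0.06848 mol, giving 0.06848 Fe and 0.06848 O.
25.32 wt% CaO ÷ 56.077 g/mol = 0.45152 mol, giving 0.45152 Ca and 0.45152 O.
54.98 wt% SiO2 ÷ 60.083 g/mol = 0.91507 mol, giving 0.91507 Si and 1.83014 O.
Oxygen sums to 2.73546; scaling by 6/2.73546 = 2.19342 puts the formula on 6 O.
Si: 0.91507 × 2.19342 = 2.007 atoms per formula unit.

2.007 Si apfu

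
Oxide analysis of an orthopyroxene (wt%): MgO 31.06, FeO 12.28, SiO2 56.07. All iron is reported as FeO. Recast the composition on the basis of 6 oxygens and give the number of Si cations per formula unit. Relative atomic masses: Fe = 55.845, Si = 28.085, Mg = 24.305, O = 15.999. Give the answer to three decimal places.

1.994 Si apfu

31.06 wt% MgO ÷ 40.304 g/mol = 0.77064 mol, giving 0.77064 Mg and 0.77064 O.
12.28 wt% FeO ÷ 71.844 g/mol = 0.17093 mol, giving 0.17093 Fe and 0.17093 O.
56.07 wt% SiO2 ÷ 60.083 g/mol = 0.93321 mol, giving 0.93321 Si and 1.86642 O.
Oxygen sums to 2.80799; scaling by 6/2.80799 = 2.13676 puts the formula on 6 O.
Si: 0.93321 × 2.13676 = 1.994 atoms per formula unit.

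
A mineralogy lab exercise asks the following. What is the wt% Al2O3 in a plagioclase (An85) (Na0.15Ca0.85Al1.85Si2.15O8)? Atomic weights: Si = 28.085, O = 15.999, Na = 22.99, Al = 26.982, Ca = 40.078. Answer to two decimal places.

M(Na0.15Ca0.85Al1.85Si2.15O8) = 275.806 g/mol; M(Al2O3) = 101.961 g/mol.
Moles Al2O3 per formula unit = 1.85 Al ÷ 2 = 0.9250.
Al2O3 fraction = (0.9250 × 101.961) / 275.806 = 94.314/275.806 = 0.3420.

34.20 wt%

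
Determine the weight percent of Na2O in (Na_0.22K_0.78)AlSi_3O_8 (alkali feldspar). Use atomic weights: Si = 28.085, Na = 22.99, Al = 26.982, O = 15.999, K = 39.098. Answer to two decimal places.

2.48 wt%

Molar mass of (Na_0.22K_0.78)AlSi_3O_8 = 0.22×22.99 + 0.78×39.098 + 1×26.982 + 3×28.085 + 8×15.999 = 274.783 g/mol.
Each formula unit contains 0.22 Na, equivalent to 0.22/2 = 0.1100 mol Na2O.
M(Na2O) = 2×22.99 + 1×15.999 = 61.979 g/mol.
Mass of Na2O per formula unit = 0.1100 × 61.979 = 6.818 g.
Na2O wt% = 6.818 / 274.783 × 100 = 2.48%.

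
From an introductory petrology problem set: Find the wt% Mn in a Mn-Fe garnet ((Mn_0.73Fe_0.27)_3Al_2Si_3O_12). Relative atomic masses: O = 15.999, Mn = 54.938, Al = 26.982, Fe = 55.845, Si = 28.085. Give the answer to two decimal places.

24.27 weight percent

Formula mass = 2.19×54.938 + 0.81×55.845 + 2×26.982 + 3×28.085 + 12×15.999 = 495.756 g/mol, of which 120.314 g is Mn.
So Mn makes up 120.314/495.756 = 0.2427 of the mass, i.e. 24.27%.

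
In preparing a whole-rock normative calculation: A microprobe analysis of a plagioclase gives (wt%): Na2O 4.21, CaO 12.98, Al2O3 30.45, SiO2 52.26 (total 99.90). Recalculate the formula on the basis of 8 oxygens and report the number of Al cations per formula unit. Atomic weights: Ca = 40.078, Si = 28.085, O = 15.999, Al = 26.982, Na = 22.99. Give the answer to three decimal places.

1.628 Al apfu

Na2O: 4.21/61.979 = 0.06793 mol → 0.13586 mol Na, 0.06793 mol O.
CaO: 12.98/56.077 = 0.23147 mol → 0.23147 mol Ca, 0.23147 mol O.
Al2O3: 30.45/101.961 = 0.29864 mol → 0.59728 mol Al, 0.89592 mol O.
SiO2: 52.26/60.083 = 0.86980 mol → 0.86980 mol Si, 1.73960 mol O.
Total oxygen = 2.93492 mol. Normalization factor = 8/2.93492 = 2.72580.
Al per 8 O = 0.59728 × 2.72580 = 1.628.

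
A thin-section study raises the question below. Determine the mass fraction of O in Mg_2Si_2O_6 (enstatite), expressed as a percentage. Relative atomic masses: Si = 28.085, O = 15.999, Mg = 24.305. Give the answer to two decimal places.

47.81 wt%

M(Mg_2Si_2O_6) = 200.774 g/mol.
O contributes 6 × 15.999 = 95.994 g per mole.
95.994/200.774 = 0.4781 → 47.81%.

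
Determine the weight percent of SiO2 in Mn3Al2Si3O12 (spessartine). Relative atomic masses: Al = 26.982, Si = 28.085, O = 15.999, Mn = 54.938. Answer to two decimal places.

36.41 wt%

Formula mass = 495.021 g/mol.
3 Si → 3.0000 mol SiO2 per formula unit; M(SiO2) = 60.083, so SiO2 mass = 180.249 g.
180.249/495.021 × 100 = 36.41 wt%.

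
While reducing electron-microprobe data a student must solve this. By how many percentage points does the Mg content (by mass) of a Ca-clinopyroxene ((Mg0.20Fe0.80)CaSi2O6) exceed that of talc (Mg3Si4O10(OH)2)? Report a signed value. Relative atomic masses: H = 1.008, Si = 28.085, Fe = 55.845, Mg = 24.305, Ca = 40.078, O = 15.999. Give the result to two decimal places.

First mineral: 4.861 g Mg in 241.779 g formula = 2.01 wt% Mg.
Second mineral: 72.915 g Mg in 379.259 g formula = 19.23 wt% Mg.
2.01% − 19.23% gives a difference of -17.22 percentage points.

-17.22 percentage points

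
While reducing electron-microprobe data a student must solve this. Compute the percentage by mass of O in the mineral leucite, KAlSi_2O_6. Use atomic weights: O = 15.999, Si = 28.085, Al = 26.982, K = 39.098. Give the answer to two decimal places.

43.98 weight percent

Molar mass of KAlSi_2O_6: 1×39.098 + 1×26.982 + 2×28.085 + 6×15.999 = 218.244 g/mol.
Mass of O per formula unit: 6 × 15.999 = 95.994 g.
Weight fraction O = 95.994 / 218.244 = 0.4398.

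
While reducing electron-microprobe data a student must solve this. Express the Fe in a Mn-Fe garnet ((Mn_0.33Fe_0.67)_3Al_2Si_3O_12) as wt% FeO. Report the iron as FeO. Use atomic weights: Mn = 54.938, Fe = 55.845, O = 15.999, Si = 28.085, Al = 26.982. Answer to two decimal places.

29.06 wt%

Molar mass of (Mn_0.33Fe_0.67)_3Al_2Si_3O_12 = 0.99*54.938 + 2.01*55.845 + 2*26.982 + 3*28.085 + 12*15.999 = 496.844 g/mol.
Each formula unit contains 2.01 Fe, equivalent to 2.01/1 = 2.0100 mol FeO.
M(FeO) = 1×55.845 + 1×15.999 = 71.844 g/mol.
Mass of FeO per formula unit = 2.0100 × 71.844 = 144.406 g.
FeO wt% = 144.406 / 496.844 × 100 = 29.06%.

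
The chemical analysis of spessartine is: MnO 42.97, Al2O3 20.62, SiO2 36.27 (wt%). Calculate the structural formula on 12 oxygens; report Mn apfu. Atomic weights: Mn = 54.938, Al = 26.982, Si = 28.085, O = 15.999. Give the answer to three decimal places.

3.004 Mn apfu

42.97 wt% MnO ÷ 70.937 g/mol = 0.60575 mol, giving 0.60575 Mn and 0.60575 O.
20.62 wt% Al2O3 ÷ 101.961 g/mol = 0.20223 mol, giving 0.40446 Al and 0.60669 O.
36.27 wt% SiO2 ÷ 60.083 g/mol = 0.60366 mol, giving 0.60366 Si and 1.20732 O.
Oxygen sums to 2.41976; scaling by 12/2.41976 = 4.95917 puts the formula on 12 O.
Mn: 0.60575 × 4.95917 = 3.004 atoms per formula unit.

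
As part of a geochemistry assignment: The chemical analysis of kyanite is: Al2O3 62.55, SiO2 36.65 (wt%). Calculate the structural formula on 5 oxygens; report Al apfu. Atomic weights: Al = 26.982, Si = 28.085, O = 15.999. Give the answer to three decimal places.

2.005 Al apfu

Al2O3 (M=101.961): mol = 0.61347; Al = 1.22694, O = 1.84041.
SiO2 (M=60.083): mol = 0.60999; Si = 0.60999, O = 1.21998.
ΣO = 3.06039; factor = 5/ΣO = 1.63378.
Al apfu = 1.22694 × 1.63378 = 2.005.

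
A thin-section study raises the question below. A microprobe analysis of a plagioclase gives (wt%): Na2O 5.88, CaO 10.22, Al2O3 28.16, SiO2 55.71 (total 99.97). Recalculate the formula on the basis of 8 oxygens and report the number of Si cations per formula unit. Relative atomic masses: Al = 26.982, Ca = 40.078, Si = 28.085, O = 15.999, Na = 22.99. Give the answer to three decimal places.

5.88 wt% Na2O ÷ 61.979 g/mol = 0.09487 mol, giving 0.18974 Na and 0.09487 O.
10.22 wt% CaO ÷ 56.077 g/mol = 0.18225 mol, giving 0.18225 Ca and 0.18225 O.
28.16 wt% Al2O3 ÷ 101.961 g/mol = 0.27618 mol, giving 0.55236 Al and 0.82854 O.
55.71 wt% SiO2 ÷ 60.083 g/mol = 0.92722 mol, giving 0.92722 Si and 1.85444 O.
Oxygen sums to 2.96010; scaling by 8/2.96010 = 2.70261 puts the formula on 8 O.
Si: 0.92722 × 2.70261 = 2.506 atoms per formula unit.

2.506 Si apfu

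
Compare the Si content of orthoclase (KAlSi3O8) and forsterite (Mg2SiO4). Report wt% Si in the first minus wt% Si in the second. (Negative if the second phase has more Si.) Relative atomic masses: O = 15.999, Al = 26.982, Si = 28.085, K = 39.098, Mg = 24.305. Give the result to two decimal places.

10.31 percentage points

M(KAlSi3O8) = 278.327 g/mol, so wt% Si = 84.255/278.327 × 100 = 30.27%.
M(Mg2SiO4) = 140.691 g/mol, so wt% Si = 28.085/140.691 × 100 = 19.96%.
30.27 − 19.96 = 10.31 pp.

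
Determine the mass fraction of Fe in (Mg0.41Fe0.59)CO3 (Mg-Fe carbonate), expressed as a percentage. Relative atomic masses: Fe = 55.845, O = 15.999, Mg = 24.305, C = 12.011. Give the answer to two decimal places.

32.01 weight percent

Formula mass = 0.41·24.305 + 0.59·55.845 + 1·12.011 + 3·15.999 = 102.922 g/mol, of which 32.949 g is Fe.
So Fe makes up 32.949/102.922 = 0.3201 of the mass, i.e. 32.01%.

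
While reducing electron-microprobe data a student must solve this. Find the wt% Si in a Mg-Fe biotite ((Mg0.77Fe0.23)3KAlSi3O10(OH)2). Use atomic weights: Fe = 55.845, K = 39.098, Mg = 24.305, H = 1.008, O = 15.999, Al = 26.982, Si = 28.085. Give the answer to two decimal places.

Formula mass = 2.31·24.305 + 0.69·55.845 + 1·39.098 + 1·26.982 + 3·28.085 + 12·15.999 + 2·1.008 = 439.017 g/mol, of which 84.255 g is Si.
So Si makes up 84.255/439.017 = 0.1919 of the mass, i.e. 19.19%.

19.19 wt%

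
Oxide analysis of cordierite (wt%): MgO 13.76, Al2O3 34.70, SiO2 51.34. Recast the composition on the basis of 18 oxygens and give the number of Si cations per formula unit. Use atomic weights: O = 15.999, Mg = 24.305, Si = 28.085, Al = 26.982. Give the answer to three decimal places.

5.008 Si apfu

MgO (M=40.304): mol = 0.34141; Mg = 0.34141, O = 0.34141.
Al2O3 (M=101.961): mol = 0.34033; Al = 0.68066, O = 1.02099.
SiO2 (M=60.083): mol = 0.85448; Si = 0.85448, O = 1.70896.
ΣO = 3.07136; factor = 18/ΣO = 5.86060.
Si apfu = 0.85448 × 5.86060 = 5.008.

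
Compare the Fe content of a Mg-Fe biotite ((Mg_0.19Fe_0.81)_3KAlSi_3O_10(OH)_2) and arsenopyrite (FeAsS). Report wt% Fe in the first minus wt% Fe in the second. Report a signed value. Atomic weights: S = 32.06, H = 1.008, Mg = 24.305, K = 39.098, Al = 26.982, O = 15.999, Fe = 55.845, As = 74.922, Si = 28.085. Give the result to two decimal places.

First mineral: 135.703 g Fe in 493.896 g formula = 27.48 wt% Fe.
Second mineral: 55.845 g Fe in 162.827 g formula = 34.30 wt% Fe.
27.48% − 34.30% gives a difference of -6.82 percentage points.

-6.82 percentage points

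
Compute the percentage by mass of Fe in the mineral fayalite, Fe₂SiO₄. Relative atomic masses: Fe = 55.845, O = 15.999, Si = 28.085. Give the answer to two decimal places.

Formula mass = 2×55.845 + 1×28.085 + 4×15.999 = 203.771 g/mol, of which 111.690 g is Fe.
So Fe makes up 111.690/203.771 = 0.5481 of the mass, i.e. 54.81%.

54.81 mass %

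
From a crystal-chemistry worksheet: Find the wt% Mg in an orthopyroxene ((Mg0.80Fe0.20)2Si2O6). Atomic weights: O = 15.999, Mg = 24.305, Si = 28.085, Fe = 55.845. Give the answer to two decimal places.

18.22 wt%

Formula mass = 1.60*24.305 + 0.40*55.845 + 2*28.085 + 6*15.999 = 213.390 g/mol, of which 38.888 g is Mg.
So Mg makes up 38.888/213.390 = 0.1822 of the mass, i.e. 18.22%.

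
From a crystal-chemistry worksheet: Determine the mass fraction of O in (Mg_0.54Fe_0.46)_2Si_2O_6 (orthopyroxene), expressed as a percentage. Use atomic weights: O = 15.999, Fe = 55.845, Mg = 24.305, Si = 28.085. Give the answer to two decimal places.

41.77 mass %

M((Mg_0.54Fe_0.46)_2Si_2O_6) = 229.791 g/mol.
O contributes 6 × 15.999 = 95.994 g per mole.
95.994/229.791 = 0.4177 → 41.77%.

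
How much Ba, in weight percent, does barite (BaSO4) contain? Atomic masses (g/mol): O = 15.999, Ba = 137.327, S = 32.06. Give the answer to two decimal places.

M(BaSO4) = 233.383 g/mol.
Ba contributes 1 × 137.327 = 137.327 g per mole.
137.327/233.383 = 0.5884 → 58.84%.

58.84 weight percent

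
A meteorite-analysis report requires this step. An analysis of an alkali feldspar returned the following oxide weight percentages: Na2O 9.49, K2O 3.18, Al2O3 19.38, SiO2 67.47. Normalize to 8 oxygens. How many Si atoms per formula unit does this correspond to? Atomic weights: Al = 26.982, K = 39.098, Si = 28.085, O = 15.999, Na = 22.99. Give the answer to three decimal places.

9.49 wt% Na2O ÷ 61.979 g/mol = 0.15312 mol, giving 0.30624 Na and 0.15312 O.
3.18 wt% K2O ÷ 94.195 g/mol = 0.03376 mol, giving 0.06752 K and 0.03376 O.
19.38 wt% Al2O3 ÷ 101.961 g/mol = 0.19007 mol, giving 0.38014 Al and 0.57021 O.
67.47 wt% SiO2 ÷ 60.083 g/mol = 1.12295 mol, giving 1.12295 Si and 2.24590 O.
Oxygen sums to 3.00299; scaling by 8/3.00299 = 2.66401 puts the formula on 8 O.
Si: 1.12295 × 2.66401 = 2.992 atoms per formula unit.

2.992 Si apfu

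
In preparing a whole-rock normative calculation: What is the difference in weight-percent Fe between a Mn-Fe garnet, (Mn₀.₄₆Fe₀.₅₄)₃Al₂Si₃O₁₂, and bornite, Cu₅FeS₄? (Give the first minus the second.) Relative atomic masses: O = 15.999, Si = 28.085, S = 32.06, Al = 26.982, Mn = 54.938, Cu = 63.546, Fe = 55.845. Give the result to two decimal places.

Fe in (Mn₀.₄₆Fe₀.₅₄)₃Al₂Si₃O₁₂: molar mass 496.490 g/mol; 1.62×55.845 = 90.469 g → 18.22 wt%.
Fe in Cu₅FeS₄: molar mass 501.815 g/mol; 1×55.845 = 55.845 g → 11.13 wt%.
Difference = 18.22 − 11.13 = 7.09 percentage points.

7.09 percentage points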